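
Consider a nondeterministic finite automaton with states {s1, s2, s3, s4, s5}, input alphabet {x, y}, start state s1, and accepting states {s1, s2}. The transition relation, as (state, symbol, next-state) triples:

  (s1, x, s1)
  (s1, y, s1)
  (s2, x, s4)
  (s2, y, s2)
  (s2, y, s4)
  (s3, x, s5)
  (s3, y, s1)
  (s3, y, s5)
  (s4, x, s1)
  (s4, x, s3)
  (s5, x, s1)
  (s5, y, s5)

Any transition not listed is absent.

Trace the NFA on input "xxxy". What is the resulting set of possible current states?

{s1}

Start in {s1}.
Read 'x': {s1} → {s1}.
Read 'x': {s1} → {s1}.
Read 'x': {s1} → {s1}.
Read 'y': {s1} → {s1}.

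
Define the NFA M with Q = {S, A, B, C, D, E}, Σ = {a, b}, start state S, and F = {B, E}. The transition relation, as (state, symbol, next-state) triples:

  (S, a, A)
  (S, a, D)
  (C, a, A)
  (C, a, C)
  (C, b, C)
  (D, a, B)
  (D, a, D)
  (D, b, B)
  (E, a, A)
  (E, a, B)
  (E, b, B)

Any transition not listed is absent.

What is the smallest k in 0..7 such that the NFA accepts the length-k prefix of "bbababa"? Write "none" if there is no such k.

none

Start in {S}.
Read 'b': S→∅; now ∅.
The set is empty and remains empty for the remaining 6 symbols.
No reachable set along the way intersects F.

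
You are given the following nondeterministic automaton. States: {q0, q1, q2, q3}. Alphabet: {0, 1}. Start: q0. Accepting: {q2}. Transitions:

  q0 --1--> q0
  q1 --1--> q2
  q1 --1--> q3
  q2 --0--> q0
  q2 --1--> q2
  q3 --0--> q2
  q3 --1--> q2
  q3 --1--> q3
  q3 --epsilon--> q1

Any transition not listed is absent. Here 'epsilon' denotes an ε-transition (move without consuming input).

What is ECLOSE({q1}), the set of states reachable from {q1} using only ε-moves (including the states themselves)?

{q1}

Begin with {q1}.
No ε-moves leave this set, so the closure equals the set itself.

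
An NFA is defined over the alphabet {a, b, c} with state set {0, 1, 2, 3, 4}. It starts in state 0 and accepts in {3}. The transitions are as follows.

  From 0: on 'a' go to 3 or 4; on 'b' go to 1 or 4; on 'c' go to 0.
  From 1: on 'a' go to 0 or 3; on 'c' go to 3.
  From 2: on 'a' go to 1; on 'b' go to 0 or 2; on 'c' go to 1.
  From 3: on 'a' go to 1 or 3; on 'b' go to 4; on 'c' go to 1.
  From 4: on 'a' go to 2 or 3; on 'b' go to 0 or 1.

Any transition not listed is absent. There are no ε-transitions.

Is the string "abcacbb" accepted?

Start in {0}.
Read 'a': 0→{3, 4}; now {3, 4}.
Read 'b': 3→{4}, 4→{0, 1}; now {0, 1, 4}.
Read 'c': 0→{0}, 1→{3}, 4→∅; now {0, 3}.
Read 'a': 0→{3, 4}, 3→{1, 3}; now {1, 3, 4}.
Read 'c': 1→{3}, 3→{1}, 4→∅; now {1, 3}.
Read 'b': 1→∅, 3→{4}; now {4}.
Read 'b': 4→{0, 1}; now {0, 1}.
The final set {0, 1} contains no accepting state.

No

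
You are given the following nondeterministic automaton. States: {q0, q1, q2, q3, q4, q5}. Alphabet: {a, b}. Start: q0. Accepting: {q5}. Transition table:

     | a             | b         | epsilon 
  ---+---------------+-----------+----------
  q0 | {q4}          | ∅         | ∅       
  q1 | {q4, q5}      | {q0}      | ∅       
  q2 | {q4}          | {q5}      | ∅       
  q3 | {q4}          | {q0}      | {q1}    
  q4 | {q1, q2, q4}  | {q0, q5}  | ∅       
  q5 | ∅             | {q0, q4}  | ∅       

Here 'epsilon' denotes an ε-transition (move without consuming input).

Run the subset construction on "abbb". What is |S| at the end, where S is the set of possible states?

2

Start in {q0}.
Read 'a': q0→{q4}; now {q4}.
Read 'b': q4→{q0, q5}; now {q0, q5}.
Read 'b': q0→∅, q5→{q0, q4}; now {q0, q4}.
Read 'b': q0→∅, q4→{q0, q5}; now {q0, q5}.
That set has 2 states.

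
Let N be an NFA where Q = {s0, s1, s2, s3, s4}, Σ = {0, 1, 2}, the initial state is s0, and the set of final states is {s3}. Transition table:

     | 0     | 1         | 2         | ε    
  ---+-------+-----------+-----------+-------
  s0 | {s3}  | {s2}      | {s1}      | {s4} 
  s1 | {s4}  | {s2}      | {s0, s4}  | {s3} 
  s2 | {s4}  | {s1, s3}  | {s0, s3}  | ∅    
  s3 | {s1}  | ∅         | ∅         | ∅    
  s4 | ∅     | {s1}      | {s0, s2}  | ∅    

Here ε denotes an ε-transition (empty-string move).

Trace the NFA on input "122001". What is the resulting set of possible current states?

Start: ε-closure({s0}) = {s0, s4}.
Read '1': {s0, s4} → {s1, s2, s3}.
Read '2': {s1, s2, s3} → {s0, s3, s4}.
Read '2': {s0, s3, s4} → {s0, s1, s2, s3, s4}.
Read '0': {s0, s1, s2, s3, s4} → {s1, s3, s4}.
Read '0': {s1, s3, s4} → {s1, s3, s4}.
Read '1': {s1, s3, s4} → {s1, s2, s3}.

{s1, s2, s3}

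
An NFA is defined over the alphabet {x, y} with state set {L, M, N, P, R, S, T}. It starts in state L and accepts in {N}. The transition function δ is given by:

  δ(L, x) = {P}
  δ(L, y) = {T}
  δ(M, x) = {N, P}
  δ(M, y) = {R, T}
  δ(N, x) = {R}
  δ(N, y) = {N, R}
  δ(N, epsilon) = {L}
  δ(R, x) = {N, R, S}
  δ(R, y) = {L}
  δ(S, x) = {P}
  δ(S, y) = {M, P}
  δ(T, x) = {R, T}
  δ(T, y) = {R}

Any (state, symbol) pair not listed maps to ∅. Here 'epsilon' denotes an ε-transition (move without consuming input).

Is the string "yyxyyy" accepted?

Start in {L}.
Read 'y': L→{T}; now {T}.
Read 'y': T→{R}; now {R}.
Read 'x': R→{N, R, S}; union {N, R, S}; ε-closure = {L, N, R, S}.
Read 'y': L→{T}, N→{N, R}, R→{L}, S→{M, P}; now {L, M, N, P, R, T}.
Read 'y': L→{T}, M→{R, T}, N→{N, R}, P→∅, R→{L}, T→{R}; now {L, N, R, T}.
Read 'y': L→{T}, N→{N, R}, R→{L}, T→{R}; now {L, N, R, T}.
The final set {L, N, R, T} contains the accepting state N.

Yes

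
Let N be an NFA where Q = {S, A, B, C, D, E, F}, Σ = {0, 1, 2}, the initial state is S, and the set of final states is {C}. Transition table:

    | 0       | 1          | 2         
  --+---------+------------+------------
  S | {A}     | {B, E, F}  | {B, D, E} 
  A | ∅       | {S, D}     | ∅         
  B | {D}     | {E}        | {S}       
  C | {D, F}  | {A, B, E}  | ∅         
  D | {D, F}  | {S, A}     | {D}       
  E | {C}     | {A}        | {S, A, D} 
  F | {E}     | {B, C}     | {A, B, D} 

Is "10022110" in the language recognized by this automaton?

Start in {S}.
Read '1': S→{B, E, F}; now {B, E, F}.
Read '0': B→{D}, E→{C}, F→{E}; now {C, D, E}.
Read '0': C→{D, F}, D→{D, F}, E→{C}; now {C, D, F}.
Read '2': C→∅, D→{D}, F→{A, B, D}; now {A, B, D}.
Read '2': A→∅, B→{S}, D→{D}; now {S, D}.
Read '1': S→{B, E, F}, D→{S, A}; now {S, A, B, E, F}.
Read '1': S→{B, E, F}, A→{S, D}, B→{E}, E→{A}, F→{B, C}; now {S, A, B, C, D, E, F}.
Read '0': S→{A}, A→∅, B→{D}, C→{D, F}, D→{D, F}, E→{C}, F→{E}; now {A, C, D, E, F}.
The final set {A, C, D, E, F} contains the accepting state C.

Yes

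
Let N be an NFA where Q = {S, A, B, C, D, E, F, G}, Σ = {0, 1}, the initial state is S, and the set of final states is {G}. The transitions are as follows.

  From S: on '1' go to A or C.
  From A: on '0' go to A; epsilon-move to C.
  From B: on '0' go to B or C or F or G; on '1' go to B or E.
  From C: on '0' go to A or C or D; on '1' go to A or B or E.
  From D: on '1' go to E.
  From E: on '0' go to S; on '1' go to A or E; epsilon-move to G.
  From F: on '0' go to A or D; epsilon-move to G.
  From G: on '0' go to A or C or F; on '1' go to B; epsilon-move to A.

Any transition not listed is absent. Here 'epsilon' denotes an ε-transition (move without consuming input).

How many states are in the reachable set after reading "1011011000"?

6

Start in {S}.
Read '1': {S} → {A, C}.
Read '0': {A, C} → {A, C, D}.
Read '1': {A, C, D} → {A, B, C, E, G}.
Read '1': {A, B, C, E, G} → {A, B, C, E, G}.
Read '0': {A, B, C, E, G} → {S, A, B, C, D, F, G}.
Read '1': {S, A, B, C, D, F, G} → {A, B, C, E, G}.
Read '1': {A, B, C, E, G} → {A, B, C, E, G}.
Read '0': {A, B, C, E, G} → {S, A, B, C, D, F, G}.
Read '0': {S, A, B, C, D, F, G} → {A, B, C, D, F, G}.
Read '0': {A, B, C, D, F, G} → {A, B, C, D, F, G}.
That set has 6 states.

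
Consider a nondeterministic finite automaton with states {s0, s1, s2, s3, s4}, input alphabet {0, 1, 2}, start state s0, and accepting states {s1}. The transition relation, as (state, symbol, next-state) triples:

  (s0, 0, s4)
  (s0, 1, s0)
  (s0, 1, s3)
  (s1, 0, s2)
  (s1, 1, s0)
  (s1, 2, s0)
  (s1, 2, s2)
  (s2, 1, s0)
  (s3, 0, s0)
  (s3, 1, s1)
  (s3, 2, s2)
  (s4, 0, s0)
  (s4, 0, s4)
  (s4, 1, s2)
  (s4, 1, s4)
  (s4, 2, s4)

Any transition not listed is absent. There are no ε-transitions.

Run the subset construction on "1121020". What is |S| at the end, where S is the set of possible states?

2

Start in {s0}.
Read '1': s0→{s0, s3}; now {s0, s3}.
Read '1': s0→{s0, s3}, s3→{s1}; now {s0, s1, s3}.
Read '2': s0→∅, s1→{s0, s2}, s3→{s2}; now {s0, s2}.
Read '1': s0→{s0, s3}, s2→{s0}; now {s0, s3}.
Read '0': s0→{s4}, s3→{s0}; now {s0, s4}.
Read '2': s0→∅, s4→{s4}; now {s4}.
Read '0': s4→{s0, s4}; now {s0, s4}.
That set has 2 states.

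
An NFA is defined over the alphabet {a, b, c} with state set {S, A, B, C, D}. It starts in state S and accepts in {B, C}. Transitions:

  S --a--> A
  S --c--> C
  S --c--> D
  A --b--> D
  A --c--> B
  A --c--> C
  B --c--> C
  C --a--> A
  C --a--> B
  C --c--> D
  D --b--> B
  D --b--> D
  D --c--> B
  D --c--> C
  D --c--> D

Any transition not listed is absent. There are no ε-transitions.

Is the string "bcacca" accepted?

Start in {S}.
Read 'b': S→∅; now ∅.
The set is empty and remains empty for the remaining 5 symbols.
The final set ∅ contains no accepting state.

No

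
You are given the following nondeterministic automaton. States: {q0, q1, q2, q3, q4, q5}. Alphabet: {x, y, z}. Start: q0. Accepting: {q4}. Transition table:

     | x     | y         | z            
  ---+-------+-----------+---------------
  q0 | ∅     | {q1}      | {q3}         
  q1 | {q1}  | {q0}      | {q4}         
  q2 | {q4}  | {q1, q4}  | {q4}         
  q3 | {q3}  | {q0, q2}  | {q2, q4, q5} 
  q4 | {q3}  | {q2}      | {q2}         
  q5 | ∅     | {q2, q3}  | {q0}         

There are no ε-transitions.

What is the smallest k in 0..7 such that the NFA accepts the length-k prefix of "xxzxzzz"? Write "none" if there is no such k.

Start in {q0}.
Read 'x': {q0} → ∅.
The set is empty and remains empty for the remaining 6 symbols.
No reachable set along the way intersects F.

none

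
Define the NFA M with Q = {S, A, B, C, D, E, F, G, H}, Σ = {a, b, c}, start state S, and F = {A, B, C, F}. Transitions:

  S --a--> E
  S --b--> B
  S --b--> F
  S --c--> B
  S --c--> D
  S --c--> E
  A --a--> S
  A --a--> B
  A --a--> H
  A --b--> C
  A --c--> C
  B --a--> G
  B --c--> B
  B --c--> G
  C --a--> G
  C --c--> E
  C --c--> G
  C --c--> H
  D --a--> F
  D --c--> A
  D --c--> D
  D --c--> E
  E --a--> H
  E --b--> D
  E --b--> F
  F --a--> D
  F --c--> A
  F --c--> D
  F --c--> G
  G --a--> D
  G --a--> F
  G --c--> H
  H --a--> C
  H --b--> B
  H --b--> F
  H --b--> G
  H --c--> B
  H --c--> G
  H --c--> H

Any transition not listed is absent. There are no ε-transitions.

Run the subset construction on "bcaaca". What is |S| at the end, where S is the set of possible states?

6

Start in {S}.
Read 'b': S→{B, F}; now {B, F}.
Read 'c': B→{B, G}, F→{A, D, G}; now {A, B, D, G}.
Read 'a': A→{S, B, H}, B→{G}, D→{F}, G→{D, F}; now {S, B, D, F, G, H}.
Read 'a': S→{E}, B→{G}, D→{F}, F→{D}, G→{D, F}, H→{C}; now {C, D, E, F, G}.
Read 'c': C→{E, G, H}, D→{A, D, E}, E→∅, F→{A, D, G}, G→{H}; now {A, D, E, G, H}.
Read 'a': A→{S, B, H}, D→{F}, E→{H}, G→{D, F}, H→{C}; now {S, B, C, D, F, H}.
That set has 6 states.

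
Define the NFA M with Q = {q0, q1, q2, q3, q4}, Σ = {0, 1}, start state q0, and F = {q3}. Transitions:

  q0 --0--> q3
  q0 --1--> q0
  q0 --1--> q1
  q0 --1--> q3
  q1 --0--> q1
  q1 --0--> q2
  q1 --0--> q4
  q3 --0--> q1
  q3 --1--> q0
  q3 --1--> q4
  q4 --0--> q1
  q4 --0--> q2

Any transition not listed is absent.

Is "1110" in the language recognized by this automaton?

Start in {q0}.
Read '1': q0→{q0, q1, q3}; now {q0, q1, q3}.
Read '1': q0→{q0, q1, q3}, q1→∅, q3→{q0, q4}; now {q0, q1, q3, q4}.
Read '1': q0→{q0, q1, q3}, q1→∅, q3→{q0, q4}, q4→∅; now {q0, q1, q3, q4}.
Read '0': q0→{q3}, q1→{q1, q2, q4}, q3→{q1}, q4→{q1, q2}; now {q1, q2, q3, q4}.
The final set {q1, q2, q3, q4} contains the accepting state q3.

Yes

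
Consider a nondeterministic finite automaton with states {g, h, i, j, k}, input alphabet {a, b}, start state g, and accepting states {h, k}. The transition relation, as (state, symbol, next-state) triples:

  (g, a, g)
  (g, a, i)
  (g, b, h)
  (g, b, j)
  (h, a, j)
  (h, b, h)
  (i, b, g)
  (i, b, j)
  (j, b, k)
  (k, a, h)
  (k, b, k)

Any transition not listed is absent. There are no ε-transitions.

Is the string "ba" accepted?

Start in {g}.
Read 'b': g→{h, j}; now {h, j}.
Read 'a': h→{j}, j→∅; now {j}.
The final set {j} contains no accepting state.

No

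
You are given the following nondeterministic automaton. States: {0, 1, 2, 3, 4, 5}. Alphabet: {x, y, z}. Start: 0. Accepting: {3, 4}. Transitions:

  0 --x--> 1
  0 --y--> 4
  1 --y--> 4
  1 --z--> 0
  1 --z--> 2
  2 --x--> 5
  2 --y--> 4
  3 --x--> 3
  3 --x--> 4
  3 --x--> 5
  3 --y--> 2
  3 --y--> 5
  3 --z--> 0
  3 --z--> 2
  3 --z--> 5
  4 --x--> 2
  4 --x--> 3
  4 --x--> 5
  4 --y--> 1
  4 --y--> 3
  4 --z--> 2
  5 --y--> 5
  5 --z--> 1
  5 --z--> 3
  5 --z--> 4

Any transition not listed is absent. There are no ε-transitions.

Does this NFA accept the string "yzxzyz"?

Start in {0}.
Read 'y': 0→{4}; now {4}.
Read 'z': 4→{2}; now {2}.
Read 'x': 2→{5}; now {5}.
Read 'z': 5→{1, 3, 4}; now {1, 3, 4}.
Read 'y': 1→{4}, 3→{2, 5}, 4→{1, 3}; now {1, 2, 3, 4, 5}.
Read 'z': 1→{0, 2}, 2→∅, 3→{0, 2, 5}, 4→{2}, 5→{1, 3, 4}; now {0, 1, 2, 3, 4, 5}.
The final set {0, 1, 2, 3, 4, 5} contains the accepting states 3, 4.

Yes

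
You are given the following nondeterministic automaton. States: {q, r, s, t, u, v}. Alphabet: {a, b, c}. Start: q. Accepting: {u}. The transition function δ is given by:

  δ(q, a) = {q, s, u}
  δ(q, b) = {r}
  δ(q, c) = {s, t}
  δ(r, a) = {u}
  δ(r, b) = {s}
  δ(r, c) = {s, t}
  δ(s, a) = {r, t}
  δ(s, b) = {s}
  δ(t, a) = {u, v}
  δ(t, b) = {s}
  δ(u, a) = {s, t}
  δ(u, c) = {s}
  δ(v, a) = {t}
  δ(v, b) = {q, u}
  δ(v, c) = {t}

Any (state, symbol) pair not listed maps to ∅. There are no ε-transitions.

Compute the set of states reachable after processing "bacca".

Start in {q}.
Read 'b': q→{r}; now {r}.
Read 'a': r→{u}; now {u}.
Read 'c': u→{s}; now {s}.
Read 'c': s→∅; now ∅.
The set is empty and remains empty for the remaining 1 symbol.

∅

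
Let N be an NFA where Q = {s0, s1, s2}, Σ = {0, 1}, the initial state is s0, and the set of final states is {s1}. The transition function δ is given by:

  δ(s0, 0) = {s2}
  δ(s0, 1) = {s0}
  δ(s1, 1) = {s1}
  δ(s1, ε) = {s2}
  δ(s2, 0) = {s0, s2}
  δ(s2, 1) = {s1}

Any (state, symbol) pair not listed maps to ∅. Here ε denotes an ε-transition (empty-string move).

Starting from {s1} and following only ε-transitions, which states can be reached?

{s1, s2}

Begin with {s1}.
ε-move s1 → s2; add s2.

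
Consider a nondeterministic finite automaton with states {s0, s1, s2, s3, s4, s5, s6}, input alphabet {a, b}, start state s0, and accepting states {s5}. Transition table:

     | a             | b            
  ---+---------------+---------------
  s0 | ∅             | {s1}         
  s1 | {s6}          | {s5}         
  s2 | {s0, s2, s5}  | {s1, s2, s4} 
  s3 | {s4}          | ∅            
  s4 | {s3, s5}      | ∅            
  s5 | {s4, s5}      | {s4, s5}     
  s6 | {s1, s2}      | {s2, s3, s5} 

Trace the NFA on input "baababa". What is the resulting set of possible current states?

Start in {s0}.
Read 'b': {s0} → {s1}.
Read 'a': {s1} → {s6}.
Read 'a': {s6} → {s1, s2}.
Read 'b': {s1, s2} → {s1, s2, s4, s5}.
Read 'a': {s1, s2, s4, s5} → {s0, s2, s3, s4, s5, s6}.
Read 'b': {s0, s2, s3, s4, s5, s6} → {s1, s2, s3, s4, s5}.
Read 'a': {s1, s2, s3, s4, s5} → {s0, s2, s3, s4, s5, s6}.

{s0, s2, s3, s4, s5, s6}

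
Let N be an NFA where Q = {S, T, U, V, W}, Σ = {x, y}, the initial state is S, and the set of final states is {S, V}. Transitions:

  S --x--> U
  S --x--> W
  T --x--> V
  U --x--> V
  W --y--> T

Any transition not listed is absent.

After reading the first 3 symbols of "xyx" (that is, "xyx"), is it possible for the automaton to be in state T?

Start in {S}.
Read 'x': {S} → {U, W}.
Read 'y': {U, W} → {T}.
Read 'x': {T} → {V}.
State T is not in {V}.

No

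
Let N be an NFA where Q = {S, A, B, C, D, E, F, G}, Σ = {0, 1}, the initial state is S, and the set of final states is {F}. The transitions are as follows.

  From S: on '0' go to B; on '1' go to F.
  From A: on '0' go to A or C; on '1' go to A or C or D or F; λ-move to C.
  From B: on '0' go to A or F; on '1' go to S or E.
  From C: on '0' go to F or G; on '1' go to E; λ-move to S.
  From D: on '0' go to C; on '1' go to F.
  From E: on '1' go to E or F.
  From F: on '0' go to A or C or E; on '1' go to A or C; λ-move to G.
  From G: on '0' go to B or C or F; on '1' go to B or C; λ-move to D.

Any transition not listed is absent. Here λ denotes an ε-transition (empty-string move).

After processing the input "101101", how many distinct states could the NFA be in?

8

Start in {S}.
Read '1': S→{F}; union {F}; ε-closure = {D, F, G}.
Read '0': D→{C}, F→{A, C, E}, G→{B, C, F}; union {A, B, C, E, F}; ε-closure = {S, A, B, C, D, E, F, G}.
Read '1': S→{F}, A→{A, C, D, F}, B→{S, E}, C→{E}, D→{F}, E→{E, F}, F→{A, C}, G→{B, C}; union {S, A, B, C, D, E, F}; ε-closure = {S, A, B, C, D, E, F, G}.
Read '1': S→{F}, A→{A, C, D, F}, B→{S, E}, C→{E}, D→{F}, E→{E, F}, F→{A, C}, G→{B, C}; union {S, A, B, C, D, E, F}; ε-closure = {S, A, B, C, D, E, F, G}.
Read '0': S→{B}, A→{A, C}, B→{A, F}, C→{F, G}, D→{C}, E→∅, F→{A, C, E}, G→{B, C, F}; union {A, B, C, E, F, G}; ε-closure = {S, A, B, C, D, E, F, G}.
Read '1': S→{F}, A→{A, C, D, F}, B→{S, E}, C→{E}, D→{F}, E→{E, F}, F→{A, C}, G→{B, C}; union {S, A, B, C, D, E, F}; ε-closure = {S, A, B, C, D, E, F, G}.
That set has 8 states.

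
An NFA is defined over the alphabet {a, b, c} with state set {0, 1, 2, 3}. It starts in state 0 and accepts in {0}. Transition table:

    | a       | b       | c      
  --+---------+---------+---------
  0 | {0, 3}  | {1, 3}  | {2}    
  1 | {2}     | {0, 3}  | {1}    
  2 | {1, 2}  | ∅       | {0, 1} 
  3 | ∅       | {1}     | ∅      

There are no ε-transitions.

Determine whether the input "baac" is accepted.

Yes

Start in {0}.
Read 'b': {0} → {1, 3}.
Read 'a': {1, 3} → {2}.
Read 'a': {2} → {1, 2}.
Read 'c': {1, 2} → {0, 1}.
The final set {0, 1} contains the accepting state 0.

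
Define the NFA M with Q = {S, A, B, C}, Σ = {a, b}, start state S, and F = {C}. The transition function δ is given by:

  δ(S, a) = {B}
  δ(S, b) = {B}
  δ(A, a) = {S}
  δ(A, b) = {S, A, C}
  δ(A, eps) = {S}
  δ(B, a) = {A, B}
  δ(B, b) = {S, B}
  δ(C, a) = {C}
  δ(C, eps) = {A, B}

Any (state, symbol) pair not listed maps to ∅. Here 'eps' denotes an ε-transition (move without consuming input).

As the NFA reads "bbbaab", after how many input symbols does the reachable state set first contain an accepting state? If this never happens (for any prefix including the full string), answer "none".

Start in {S}.
Read 'b': S→{B}; now {B}.
Read 'b': B→{S, B}; now {S, B}.
Read 'b': S→{B}, B→{S, B}; now {S, B}.
Read 'a': S→{B}, B→{A, B}; union {A, B}; ε-closure = {S, A, B}.
Read 'a': S→{B}, A→{S}, B→{A, B}; now {S, A, B}.
Read 'b': S→{B}, A→{S, A, C}, B→{S, B}; now {S, A, B, C}.
None of the earlier sets intersect F, but {S, A, B, C} does.

6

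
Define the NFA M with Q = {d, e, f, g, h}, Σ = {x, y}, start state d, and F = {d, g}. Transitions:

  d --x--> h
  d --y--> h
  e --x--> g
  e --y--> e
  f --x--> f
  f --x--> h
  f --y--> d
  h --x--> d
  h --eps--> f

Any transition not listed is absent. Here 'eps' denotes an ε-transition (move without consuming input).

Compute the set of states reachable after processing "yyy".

Start in {d}.
Read 'y': {d} → {f, h}.
Read 'y': {f, h} → {d}.
Read 'y': {d} → {f, h}.

{f, h}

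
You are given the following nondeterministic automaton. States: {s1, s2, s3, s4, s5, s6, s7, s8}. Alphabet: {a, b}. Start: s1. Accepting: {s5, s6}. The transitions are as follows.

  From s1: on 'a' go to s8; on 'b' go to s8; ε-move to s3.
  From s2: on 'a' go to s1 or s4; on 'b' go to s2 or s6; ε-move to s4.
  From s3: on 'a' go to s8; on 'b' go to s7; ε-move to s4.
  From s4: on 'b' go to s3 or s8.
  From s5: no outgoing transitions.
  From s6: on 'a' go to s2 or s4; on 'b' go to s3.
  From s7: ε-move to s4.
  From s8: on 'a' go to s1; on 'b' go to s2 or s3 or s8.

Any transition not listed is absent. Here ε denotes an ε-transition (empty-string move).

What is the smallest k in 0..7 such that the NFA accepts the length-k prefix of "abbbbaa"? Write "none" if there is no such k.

3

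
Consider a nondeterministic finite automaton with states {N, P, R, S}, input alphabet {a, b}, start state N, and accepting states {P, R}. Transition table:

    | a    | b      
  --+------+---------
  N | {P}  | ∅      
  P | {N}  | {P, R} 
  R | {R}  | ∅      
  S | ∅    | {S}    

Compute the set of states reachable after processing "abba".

Start in {N}.
Read 'a': N→{P}; now {P}.
Read 'b': P→{P, R}; now {P, R}.
Read 'b': P→{P, R}, R→∅; now {P, R}.
Read 'a': P→{N}, R→{R}; now {N, R}.

{N, R}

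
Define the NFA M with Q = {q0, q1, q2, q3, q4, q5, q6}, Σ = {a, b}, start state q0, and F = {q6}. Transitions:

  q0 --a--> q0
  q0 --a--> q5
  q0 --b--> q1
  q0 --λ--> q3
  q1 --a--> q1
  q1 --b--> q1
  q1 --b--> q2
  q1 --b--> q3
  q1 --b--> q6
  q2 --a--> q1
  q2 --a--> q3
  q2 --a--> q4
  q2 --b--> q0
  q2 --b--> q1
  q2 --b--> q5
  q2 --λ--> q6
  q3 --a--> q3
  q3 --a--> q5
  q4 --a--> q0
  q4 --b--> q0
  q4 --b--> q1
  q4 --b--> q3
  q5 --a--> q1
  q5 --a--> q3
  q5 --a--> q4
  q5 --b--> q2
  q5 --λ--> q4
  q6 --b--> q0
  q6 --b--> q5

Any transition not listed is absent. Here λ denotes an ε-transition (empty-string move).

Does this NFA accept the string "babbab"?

Yes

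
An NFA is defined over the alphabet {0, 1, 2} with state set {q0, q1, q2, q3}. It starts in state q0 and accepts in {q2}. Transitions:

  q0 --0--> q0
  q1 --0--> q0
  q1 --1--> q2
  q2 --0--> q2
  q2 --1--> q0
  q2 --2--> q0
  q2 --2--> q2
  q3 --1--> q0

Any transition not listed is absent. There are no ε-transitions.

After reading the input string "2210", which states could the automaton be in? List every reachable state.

Start in {q0}.
Read '2': q0→∅; now ∅.
The set is empty and remains empty for the remaining 3 symbols.

∅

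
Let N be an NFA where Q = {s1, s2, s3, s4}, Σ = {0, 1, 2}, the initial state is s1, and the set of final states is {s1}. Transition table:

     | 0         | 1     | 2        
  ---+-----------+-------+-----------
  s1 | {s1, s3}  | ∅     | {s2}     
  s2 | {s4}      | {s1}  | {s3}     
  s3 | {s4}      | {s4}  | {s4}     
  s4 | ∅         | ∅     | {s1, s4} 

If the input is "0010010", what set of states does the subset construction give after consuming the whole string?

∅

Start in {s1}.
Read '0': {s1} → {s1, s3}.
Read '0': {s1, s3} → {s1, s3, s4}.
Read '1': {s1, s3, s4} → {s4}.
Read '0': {s4} → ∅.
The set is empty and remains empty for the remaining 3 symbols.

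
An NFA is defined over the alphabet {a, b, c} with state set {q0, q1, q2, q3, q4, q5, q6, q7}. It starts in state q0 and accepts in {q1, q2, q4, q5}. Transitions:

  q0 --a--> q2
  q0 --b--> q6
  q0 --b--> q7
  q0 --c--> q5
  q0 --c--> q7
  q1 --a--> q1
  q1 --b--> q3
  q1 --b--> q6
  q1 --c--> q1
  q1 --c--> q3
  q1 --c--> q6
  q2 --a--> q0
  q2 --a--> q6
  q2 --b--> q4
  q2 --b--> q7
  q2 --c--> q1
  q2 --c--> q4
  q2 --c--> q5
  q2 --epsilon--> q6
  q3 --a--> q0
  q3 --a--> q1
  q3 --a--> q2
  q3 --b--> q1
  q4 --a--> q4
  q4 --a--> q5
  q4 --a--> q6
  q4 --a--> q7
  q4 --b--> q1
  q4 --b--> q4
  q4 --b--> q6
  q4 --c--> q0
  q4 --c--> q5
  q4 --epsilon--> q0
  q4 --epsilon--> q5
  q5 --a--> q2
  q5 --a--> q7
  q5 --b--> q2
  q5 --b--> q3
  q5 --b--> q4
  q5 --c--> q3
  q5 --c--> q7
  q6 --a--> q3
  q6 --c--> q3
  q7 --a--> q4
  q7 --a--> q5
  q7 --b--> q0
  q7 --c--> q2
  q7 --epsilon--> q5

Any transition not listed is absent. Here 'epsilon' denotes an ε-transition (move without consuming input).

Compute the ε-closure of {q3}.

{q3}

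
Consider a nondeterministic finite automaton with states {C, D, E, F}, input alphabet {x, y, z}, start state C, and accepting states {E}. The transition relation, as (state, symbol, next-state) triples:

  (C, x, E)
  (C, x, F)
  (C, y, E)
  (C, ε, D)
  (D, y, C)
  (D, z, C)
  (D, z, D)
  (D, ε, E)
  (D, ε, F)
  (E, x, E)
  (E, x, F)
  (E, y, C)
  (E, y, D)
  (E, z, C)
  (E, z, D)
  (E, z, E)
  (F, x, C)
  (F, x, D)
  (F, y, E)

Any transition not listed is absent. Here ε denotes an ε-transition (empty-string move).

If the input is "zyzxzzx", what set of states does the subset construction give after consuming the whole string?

Start: ε-closure({C}) = {C, D, E, F}.
Read 'z': {C, D, E, F} → {C, D, E, F}.
Read 'y': {C, D, E, F} → {C, D, E, F}.
Read 'z': {C, D, E, F} → {C, D, E, F}.
Read 'x': {C, D, E, F} → {C, D, E, F}.
Read 'z': {C, D, E, F} → {C, D, E, F}.
Read 'z': {C, D, E, F} → {C, D, E, F}.
Read 'x': {C, D, E, F} → {C, D, E, F}.

{C, D, E, F}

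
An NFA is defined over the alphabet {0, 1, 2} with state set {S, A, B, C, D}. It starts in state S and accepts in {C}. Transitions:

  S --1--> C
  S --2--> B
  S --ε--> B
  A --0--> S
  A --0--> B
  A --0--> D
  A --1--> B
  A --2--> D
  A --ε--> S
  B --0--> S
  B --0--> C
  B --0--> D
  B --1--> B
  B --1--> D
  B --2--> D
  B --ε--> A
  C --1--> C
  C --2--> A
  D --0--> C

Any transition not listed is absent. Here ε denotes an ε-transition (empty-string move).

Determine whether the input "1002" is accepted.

Start: ε-closure({S}) = {S, A, B}.
Read '1': S→{C}, A→{B}, B→{B, D}; union {B, C, D}; ε-closure = {S, A, B, C, D}.
Read '0': S→∅, A→{S, B, D}, B→{S, C, D}, C→∅, D→{C}; union {S, B, C, D}; ε-closure = {S, A, B, C, D}.
Read '0': S→∅, A→{S, B, D}, B→{S, C, D}, C→∅, D→{C}; union {S, B, C, D}; ε-closure = {S, A, B, C, D}.
Read '2': S→{B}, A→{D}, B→{D}, C→{A}, D→∅; union {A, B, D}; ε-closure = {S, A, B, D}.
The final set {S, A, B, D} contains no accepting state.

No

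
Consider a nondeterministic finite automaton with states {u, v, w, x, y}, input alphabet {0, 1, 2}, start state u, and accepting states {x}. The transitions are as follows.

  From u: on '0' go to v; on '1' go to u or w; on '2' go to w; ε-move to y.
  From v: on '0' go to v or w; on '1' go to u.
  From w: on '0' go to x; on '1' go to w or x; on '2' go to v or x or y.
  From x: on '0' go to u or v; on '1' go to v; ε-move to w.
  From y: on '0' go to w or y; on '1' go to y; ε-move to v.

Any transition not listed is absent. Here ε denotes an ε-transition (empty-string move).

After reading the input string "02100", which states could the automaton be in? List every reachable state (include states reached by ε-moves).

{u, v, w, x, y}

Start: ε-closure({u}) = {u, v, y}.
Read '0': u→{v}, v→{v, w}, y→{w, y}; now {v, w, y}.
Read '2': v→∅, w→{v, x, y}, y→∅; union {v, x, y}; ε-closure = {v, w, x, y}.
Read '1': v→{u}, w→{w, x}, x→{v}, y→{y}; now {u, v, w, x, y}.
Read '0': u→{v}, v→{v, w}, w→{x}, x→{u, v}, y→{w, y}; now {u, v, w, x, y}.
Read '0': u→{v}, v→{v, w}, w→{x}, x→{u, v}, y→{w, y}; now {u, v, w, x, y}.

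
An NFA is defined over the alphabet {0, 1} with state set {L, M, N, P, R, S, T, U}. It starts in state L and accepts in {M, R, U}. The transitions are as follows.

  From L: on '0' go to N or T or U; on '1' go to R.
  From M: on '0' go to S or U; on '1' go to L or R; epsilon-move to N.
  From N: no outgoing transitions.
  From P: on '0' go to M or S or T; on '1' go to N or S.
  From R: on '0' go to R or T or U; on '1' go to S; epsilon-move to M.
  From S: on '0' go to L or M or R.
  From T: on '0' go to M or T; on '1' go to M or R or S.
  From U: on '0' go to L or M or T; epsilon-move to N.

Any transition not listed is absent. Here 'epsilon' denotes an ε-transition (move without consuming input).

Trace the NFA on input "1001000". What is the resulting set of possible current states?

Start in {L}.
Read '1': {L} → {M, N, R}.
Read '0': {M, N, R} → {M, N, R, S, T, U}.
Read '0': {M, N, R, S, T, U} → {L, M, N, R, S, T, U}.
Read '1': {L, M, N, R, S, T, U} → {L, M, N, R, S}.
Read '0': {L, M, N, R, S} → {L, M, N, R, S, T, U}.
Read '0': {L, M, N, R, S, T, U} → {L, M, N, R, S, T, U}.
Read '0': {L, M, N, R, S, T, U} → {L, M, N, R, S, T, U}.

{L, M, N, R, S, T, U}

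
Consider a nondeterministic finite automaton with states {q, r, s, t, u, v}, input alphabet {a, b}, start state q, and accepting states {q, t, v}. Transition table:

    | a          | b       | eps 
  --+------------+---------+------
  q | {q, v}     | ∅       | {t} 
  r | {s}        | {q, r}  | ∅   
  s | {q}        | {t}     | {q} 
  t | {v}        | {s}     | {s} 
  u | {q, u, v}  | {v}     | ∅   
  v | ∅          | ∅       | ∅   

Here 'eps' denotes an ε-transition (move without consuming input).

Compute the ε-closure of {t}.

{q, s, t}

Begin with {t}.
ε-move t → s; add s.
ε-move s → q; add q.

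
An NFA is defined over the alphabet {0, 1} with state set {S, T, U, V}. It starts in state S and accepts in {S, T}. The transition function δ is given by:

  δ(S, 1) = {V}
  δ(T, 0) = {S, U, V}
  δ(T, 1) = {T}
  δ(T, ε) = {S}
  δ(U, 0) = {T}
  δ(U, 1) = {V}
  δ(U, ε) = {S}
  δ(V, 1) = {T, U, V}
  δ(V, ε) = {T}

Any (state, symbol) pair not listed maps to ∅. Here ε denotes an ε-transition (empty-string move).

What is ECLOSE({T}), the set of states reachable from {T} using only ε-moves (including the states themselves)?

Begin with {T}.
ε-move T → S; add S.

{S, T}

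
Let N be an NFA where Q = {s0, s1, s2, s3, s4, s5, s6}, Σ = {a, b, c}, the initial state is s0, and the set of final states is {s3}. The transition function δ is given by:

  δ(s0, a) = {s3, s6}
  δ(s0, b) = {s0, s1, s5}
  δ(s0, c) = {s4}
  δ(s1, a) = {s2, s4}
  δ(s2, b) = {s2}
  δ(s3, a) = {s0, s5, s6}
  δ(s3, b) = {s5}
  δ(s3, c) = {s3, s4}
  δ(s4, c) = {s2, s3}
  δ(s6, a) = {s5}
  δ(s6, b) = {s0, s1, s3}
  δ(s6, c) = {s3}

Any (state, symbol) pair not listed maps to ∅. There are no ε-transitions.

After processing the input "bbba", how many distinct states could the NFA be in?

4

Start in {s0}.
Read 'b': s0→{s0, s1, s5}; now {s0, s1, s5}.
Read 'b': s0→{s0, s1, s5}, s1→∅, s5→∅; now {s0, s1, s5}.
Read 'b': s0→{s0, s1, s5}, s1→∅, s5→∅; now {s0, s1, s5}.
Read 'a': s0→{s3, s6}, s1→{s2, s4}, s5→∅; now {s2, s3, s4, s6}.
That set has 4 states.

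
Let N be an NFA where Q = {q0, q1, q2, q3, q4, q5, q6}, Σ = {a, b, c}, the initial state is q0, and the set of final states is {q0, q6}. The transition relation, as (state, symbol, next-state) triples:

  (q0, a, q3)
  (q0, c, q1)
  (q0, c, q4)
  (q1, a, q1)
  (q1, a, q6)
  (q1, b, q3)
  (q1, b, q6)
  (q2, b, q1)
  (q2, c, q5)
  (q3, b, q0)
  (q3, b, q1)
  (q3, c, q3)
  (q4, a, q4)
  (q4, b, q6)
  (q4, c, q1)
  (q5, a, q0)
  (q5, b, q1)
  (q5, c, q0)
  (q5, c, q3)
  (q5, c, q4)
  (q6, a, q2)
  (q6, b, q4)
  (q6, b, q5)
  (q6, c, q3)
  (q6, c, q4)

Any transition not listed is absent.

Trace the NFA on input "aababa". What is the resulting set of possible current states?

Start in {q0}.
Read 'a': q0→{q3}; now {q3}.
Read 'a': q3→∅; now ∅.
The set is empty and remains empty for the remaining 4 symbols.

∅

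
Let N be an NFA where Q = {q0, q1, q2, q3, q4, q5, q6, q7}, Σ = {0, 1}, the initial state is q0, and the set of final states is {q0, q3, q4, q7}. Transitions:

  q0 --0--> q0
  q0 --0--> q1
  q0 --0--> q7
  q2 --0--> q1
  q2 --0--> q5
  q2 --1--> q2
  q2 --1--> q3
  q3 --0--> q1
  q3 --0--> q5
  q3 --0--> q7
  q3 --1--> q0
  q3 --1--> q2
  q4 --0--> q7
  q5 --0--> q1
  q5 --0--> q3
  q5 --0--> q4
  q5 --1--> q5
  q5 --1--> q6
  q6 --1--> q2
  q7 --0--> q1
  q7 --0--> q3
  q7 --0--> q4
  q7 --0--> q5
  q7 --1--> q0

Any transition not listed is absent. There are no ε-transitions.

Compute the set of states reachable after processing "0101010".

{q0, q1, q7}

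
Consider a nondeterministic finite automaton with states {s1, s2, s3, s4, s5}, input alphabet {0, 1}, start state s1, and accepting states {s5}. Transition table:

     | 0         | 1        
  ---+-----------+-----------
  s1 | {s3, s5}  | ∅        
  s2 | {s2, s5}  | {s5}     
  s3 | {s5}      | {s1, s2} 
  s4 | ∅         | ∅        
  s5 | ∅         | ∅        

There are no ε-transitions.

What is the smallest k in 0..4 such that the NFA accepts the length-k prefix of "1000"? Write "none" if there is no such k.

none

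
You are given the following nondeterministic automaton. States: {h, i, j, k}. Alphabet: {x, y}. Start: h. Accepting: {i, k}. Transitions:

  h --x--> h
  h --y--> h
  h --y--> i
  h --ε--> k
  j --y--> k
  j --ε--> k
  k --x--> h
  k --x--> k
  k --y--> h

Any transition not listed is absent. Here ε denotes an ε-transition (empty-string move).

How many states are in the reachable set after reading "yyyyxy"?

Start: ε-closure({h}) = {h, k}.
Read 'y': h→{h, i}, k→{h}; union {h, i}; ε-closure = {h, i, k}.
Read 'y': h→{h, i}, i→∅, k→{h}; union {h, i}; ε-closure = {h, i, k}.
Read 'y': h→{h, i}, i→∅, k→{h}; union {h, i}; ε-closure = {h, i, k}.
Read 'y': h→{h, i}, i→∅, k→{h}; union {h, i}; ε-closure = {h, i, k}.
Read 'x': h→{h}, i→∅, k→{h, k}; now {h, k}.
Read 'y': h→{h, i}, k→{h}; union {h, i}; ε-closure = {h, i, k}.
That set has 3 states.

3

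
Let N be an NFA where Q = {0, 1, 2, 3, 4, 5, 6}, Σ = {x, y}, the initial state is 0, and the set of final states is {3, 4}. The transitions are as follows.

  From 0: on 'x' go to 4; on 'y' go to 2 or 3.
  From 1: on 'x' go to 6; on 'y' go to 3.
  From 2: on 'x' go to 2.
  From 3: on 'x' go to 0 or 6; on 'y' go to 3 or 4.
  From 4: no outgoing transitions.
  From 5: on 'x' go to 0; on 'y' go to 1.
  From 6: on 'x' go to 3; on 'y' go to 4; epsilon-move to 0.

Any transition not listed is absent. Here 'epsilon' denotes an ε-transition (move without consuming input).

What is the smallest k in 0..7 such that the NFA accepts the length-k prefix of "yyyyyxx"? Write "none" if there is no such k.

Start in {0}.
Read 'y': 0→{2, 3}; now {2, 3}.
None of the earlier sets intersect F, but {2, 3} does.

1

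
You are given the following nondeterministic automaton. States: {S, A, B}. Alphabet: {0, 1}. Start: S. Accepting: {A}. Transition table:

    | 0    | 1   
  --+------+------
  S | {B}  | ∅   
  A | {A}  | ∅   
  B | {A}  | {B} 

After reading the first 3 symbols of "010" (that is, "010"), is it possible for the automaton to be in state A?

Start in {S}.
Read '0': S→{B}; now {B}.
Read '1': B→{B}; now {B}.
Read '0': B→{A}; now {A}.
State A is in {A}.

Yes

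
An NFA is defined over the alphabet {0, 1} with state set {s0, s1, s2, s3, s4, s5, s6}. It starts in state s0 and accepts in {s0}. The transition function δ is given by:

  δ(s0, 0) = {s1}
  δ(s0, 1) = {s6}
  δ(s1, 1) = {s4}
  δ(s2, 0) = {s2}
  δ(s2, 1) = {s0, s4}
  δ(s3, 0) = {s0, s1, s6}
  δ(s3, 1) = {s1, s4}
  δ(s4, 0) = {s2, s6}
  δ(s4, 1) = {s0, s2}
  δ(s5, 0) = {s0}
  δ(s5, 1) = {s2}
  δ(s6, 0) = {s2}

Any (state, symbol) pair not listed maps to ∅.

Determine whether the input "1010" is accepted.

Start in {s0}.
Read '1': {s0} → {s6}.
Read '0': {s6} → {s2}.
Read '1': {s2} → {s0, s4}.
Read '0': {s0, s4} → {s1, s2, s6}.
The final set {s1, s2, s6} contains no accepting state.

No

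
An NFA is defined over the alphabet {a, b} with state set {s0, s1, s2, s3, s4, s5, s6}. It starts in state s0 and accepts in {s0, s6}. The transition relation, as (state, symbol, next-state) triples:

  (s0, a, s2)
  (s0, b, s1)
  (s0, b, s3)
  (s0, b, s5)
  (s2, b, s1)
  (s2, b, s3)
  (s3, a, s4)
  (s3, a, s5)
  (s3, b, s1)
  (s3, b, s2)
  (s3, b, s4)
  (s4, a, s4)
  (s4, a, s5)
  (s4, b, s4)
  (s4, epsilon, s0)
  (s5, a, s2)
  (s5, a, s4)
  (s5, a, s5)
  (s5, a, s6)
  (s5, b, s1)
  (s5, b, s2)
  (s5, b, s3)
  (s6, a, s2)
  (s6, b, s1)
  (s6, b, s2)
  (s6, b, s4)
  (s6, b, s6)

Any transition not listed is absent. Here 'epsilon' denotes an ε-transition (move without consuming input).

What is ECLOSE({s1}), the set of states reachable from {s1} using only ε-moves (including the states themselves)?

{s1}

Begin with {s1}.
No ε-moves leave this set, so the closure equals the set itself.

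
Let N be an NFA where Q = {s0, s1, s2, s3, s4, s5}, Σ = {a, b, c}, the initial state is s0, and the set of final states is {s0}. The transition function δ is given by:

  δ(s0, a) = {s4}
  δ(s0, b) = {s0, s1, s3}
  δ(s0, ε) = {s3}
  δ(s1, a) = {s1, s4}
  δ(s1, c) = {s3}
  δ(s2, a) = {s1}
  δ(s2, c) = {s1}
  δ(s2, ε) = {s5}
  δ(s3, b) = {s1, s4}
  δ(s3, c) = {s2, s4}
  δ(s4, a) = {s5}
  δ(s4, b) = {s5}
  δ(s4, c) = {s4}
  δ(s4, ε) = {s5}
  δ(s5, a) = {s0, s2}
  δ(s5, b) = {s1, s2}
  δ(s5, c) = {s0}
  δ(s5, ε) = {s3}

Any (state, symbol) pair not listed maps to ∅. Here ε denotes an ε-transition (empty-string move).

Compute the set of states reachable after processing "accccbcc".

Start: ε-closure({s0}) = {s0, s3}.
Read 'a': {s0, s3} → {s3, s4, s5}.
Read 'c': {s3, s4, s5} → {s0, s2, s3, s4, s5}.
Read 'c': {s0, s2, s3, s4, s5} → {s0, s1, s2, s3, s4, s5}.
Read 'c': {s0, s1, s2, s3, s4, s5} → {s0, s1, s2, s3, s4, s5}.
Read 'c': {s0, s1, s2, s3, s4, s5} → {s0, s1, s2, s3, s4, s5}.
Read 'b': {s0, s1, s2, s3, s4, s5} → {s0, s1, s2, s3, s4, s5}.
Read 'c': {s0, s1, s2, s3, s4, s5} → {s0, s1, s2, s3, s4, s5}.
Read 'c': {s0, s1, s2, s3, s4, s5} → {s0, s1, s2, s3, s4, s5}.

{s0, s1, s2, s3, s4, s5}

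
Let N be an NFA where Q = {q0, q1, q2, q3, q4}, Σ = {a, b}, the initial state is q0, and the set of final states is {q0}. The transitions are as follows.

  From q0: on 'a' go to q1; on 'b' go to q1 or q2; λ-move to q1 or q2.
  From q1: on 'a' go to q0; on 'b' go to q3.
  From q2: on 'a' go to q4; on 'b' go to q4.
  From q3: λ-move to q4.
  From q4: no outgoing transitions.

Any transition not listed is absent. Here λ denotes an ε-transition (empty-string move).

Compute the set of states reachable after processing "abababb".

{q3, q4}

Start: ε-closure({q0}) = {q0, q1, q2}.
Read 'a': q0→{q1}, q1→{q0}, q2→{q4}; union {q0, q1, q4}; ε-closure = {q0, q1, q2, q4}.
Read 'b': q0→{q1, q2}, q1→{q3}, q2→{q4}, q4→∅; now {q1, q2, q3, q4}.
Read 'a': q1→{q0}, q2→{q4}, q3→∅, q4→∅; union {q0, q4}; ε-closure = {q0, q1, q2, q4}.
Read 'b': q0→{q1, q2}, q1→{q3}, q2→{q4}, q4→∅; now {q1, q2, q3, q4}.
Read 'a': q1→{q0}, q2→{q4}, q3→∅, q4→∅; union {q0, q4}; ε-closure = {q0, q1, q2, q4}.
Read 'b': q0→{q1, q2}, q1→{q3}, q2→{q4}, q4→∅; now {q1, q2, q3, q4}.
Read 'b': q1→{q3}, q2→{q4}, q3→∅, q4→∅; now {q3, q4}.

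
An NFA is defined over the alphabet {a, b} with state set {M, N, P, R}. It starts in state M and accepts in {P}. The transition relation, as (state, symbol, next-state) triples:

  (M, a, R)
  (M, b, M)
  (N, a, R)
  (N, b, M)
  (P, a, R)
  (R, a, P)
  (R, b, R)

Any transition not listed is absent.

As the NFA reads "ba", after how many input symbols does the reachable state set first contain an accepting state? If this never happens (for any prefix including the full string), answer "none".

none

Start in {M}.
Read 'b': {M} → {M}.
Read 'a': {M} → {R}.
No reachable set along the way intersects F.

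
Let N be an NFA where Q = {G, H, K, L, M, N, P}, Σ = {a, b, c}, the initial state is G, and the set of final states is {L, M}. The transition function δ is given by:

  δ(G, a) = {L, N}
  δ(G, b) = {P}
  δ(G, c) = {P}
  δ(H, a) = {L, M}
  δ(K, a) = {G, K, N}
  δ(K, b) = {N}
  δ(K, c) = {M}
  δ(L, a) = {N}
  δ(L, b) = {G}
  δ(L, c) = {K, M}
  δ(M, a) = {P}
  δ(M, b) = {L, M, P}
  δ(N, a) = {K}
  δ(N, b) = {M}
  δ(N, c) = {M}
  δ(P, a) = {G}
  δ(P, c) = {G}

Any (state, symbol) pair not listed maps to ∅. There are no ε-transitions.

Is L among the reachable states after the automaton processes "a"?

Start in {G}.
Read 'a': G→{L, N}; now {L, N}.
State L is in {L, N}.

Yes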